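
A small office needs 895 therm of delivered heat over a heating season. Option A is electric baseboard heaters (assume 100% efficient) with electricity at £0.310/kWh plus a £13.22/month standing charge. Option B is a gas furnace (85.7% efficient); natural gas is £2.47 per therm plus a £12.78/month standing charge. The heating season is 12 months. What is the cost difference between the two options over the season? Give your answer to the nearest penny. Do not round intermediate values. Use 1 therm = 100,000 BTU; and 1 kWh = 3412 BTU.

£5557.35

Heat load = 895 therm × 100,000 = 89,500,000 BTU
Gas: input = 89,500,000 / 0.857 = 104,434,072 BTU = 1,044 therm → 1,044 × £2.47 = £2,579.52; + 12 × £12.78 standing = £2,732.88
Electric: 89,500,000 BTU / 3412 = 26,230 kWh → × £0.310 = £8,131.59; + 12 × £13.22 standing = £8,290.23
Difference = |£2,732.88 − £8,290.23| = £5,557.35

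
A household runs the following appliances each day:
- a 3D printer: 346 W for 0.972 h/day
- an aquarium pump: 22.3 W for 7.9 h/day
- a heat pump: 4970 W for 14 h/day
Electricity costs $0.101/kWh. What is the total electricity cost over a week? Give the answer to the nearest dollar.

$50

3D printer: 346 W × 0.972 h × 7 d = 2,354 Wh = 2.354 kWh
aquarium pump: 22.3 W × 7.9 h × 7 d = 1,233 Wh = 1.233 kWh
heat pump: 4970 W × 14 h × 7 d = 487,060 Wh = 487.1 kWh
Total energy = 2.354 + 1.233 + 487.1 = 490.6 kWh
Cost = 490.6 kWh × $0.101 = $49.56 ≈ $50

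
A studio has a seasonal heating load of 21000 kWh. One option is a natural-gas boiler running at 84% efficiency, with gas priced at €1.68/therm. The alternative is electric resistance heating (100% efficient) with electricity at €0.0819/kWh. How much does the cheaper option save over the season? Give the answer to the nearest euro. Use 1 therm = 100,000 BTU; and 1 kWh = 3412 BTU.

€287

Heat load = 21000 kWh × 3412 = 71,652,000 BTU
Gas: input = 71,652,000 / 0.84 = 85,300,000 BTU = 853 therm → 853 × €1.68 = €1,433.04
Electric: 71,652,000 BTU / 3412 = 21,000 kWh → × €0.0819 = €1,719.90
Difference = |€1,433.04 − €1,719.90| = €286.86 ≈ €287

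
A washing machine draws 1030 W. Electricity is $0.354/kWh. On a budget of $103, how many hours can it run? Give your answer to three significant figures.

Energy budget = $103 / $0.354 per kWh = 291 kWh = 290,960 Wh
Runtime = 290,960 Wh / 1030 W = 282.5 h

282 h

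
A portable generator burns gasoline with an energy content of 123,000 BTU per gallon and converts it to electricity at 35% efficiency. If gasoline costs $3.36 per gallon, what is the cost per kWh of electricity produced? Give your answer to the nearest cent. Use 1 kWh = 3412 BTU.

$0.27

Electrical output per gallon = 123,000 BTU × 0.35 / 3412 BTU/kWh = 12.62 kWh
Cost per kWh = $3.36 / 12.62 kWh = $0.266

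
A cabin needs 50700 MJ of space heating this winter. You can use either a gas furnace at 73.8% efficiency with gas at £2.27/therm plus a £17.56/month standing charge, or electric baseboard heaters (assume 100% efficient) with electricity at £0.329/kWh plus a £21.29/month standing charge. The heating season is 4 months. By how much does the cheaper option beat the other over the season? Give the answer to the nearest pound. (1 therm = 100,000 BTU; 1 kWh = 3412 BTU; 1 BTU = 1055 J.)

Heat load = 50700 MJ = 50,700,000,000 J / 1055 = 48,056,872 BTU
Gas: input = 48,056,872 / 0.738 = 65,117,713 BTU = 651.2 therm → 651.2 × £2.27 = £1,478.17; + 4 × £17.56 standing = £1,548.41
Electric: 48,056,872 BTU / 3412 = 14,080 kWh → × £0.329 = £4,633.85; + 4 × £21.29 standing = £4,719.01
Difference = |£1,548.41 − £4,719.01| = £3,170.60 ≈ £3171

£3171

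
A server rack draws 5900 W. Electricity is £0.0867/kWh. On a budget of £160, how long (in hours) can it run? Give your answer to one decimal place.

312.8 h

Energy budget = £160 / £0.0867 per kWh = 1,845 kWh = 1,845,444 Wh
Runtime = 1,845,444 Wh / 5900 W = 312.8 h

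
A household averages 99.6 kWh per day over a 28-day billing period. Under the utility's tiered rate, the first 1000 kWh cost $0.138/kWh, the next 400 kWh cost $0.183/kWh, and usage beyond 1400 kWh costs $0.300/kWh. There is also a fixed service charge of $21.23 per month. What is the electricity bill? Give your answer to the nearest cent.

$649.07

Usage = 99.6 kWh/day × 28 days = 2788.8 kWh
First 1000 kWh × $0.138 = $138.00
Next 400 kWh × $0.183 = $73.20
Remaining 1388.8 kWh × $0.300 = $416.64
Energy charge = $627.84; + service $21.23 = $649.07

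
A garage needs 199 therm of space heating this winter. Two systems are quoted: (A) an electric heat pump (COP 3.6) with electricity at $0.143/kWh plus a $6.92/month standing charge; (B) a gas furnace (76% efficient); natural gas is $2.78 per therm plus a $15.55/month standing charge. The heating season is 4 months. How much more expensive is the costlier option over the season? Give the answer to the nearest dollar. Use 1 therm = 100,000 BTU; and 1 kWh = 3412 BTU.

Heat load = 199 therm × 100,000 = 19,900,000 BTU
Gas: input = 19,900,000 / 0.760 = 26,184,211 BTU = 261.8 therm → 261.8 × $2.78 = $727.92; + 4 × $15.55 standing = $790.12
Heat pump: 19,900,000 BTU / 3412 = 5,832 kWh heat; / 3.6 = 1,620 kWh in → × $0.143 = $231.67; + 4 × $6.92 standing = $259.35
Difference = |$790.12 − $259.35| = $530.77 ≈ $531

$531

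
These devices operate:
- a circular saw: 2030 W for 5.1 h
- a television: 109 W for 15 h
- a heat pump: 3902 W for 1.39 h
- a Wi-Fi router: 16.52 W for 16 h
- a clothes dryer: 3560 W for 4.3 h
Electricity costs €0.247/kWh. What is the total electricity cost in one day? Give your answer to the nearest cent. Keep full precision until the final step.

€8.15

circular saw: 2030 W × 5.1 h = 10,353 Wh = 10.35 kWh
television: 109 W × 15 h = 1,635 Wh = 1.635 kWh
heat pump: 3902 W × 1.39 h = 5,424 Wh = 5.424 kWh
Wi-Fi router: 16.52 W × 16 h = 264 Wh = 0.2643 kWh
clothes dryer: 3560 W × 4.3 h = 15,308 Wh = 15.31 kWh
Total energy = 10.35 + 1.635 + 5.424 + 0.2643 + 15.31 = 32.98 kWh
Cost = 32.98 kWh × €0.247 = €8.15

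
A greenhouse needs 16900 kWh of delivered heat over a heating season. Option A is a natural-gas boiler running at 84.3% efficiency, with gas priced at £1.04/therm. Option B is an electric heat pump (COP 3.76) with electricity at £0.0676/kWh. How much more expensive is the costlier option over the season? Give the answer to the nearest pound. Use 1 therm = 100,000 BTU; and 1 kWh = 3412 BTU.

£408

Heat load = 16900 kWh × 3412 = 57,662,800 BTU
Gas: input = 57,662,800 / 0.843 = 68,401,898 BTU = 684 therm → 684 × £1.04 = £711.38
Heat pump: 57,662,800 BTU / 3412 = 16,900 kWh heat; / 3.76 = 4,495 kWh in → × £0.0676 = £303.84
Difference = |£711.38 − £303.84| = £407.54 ≈ £408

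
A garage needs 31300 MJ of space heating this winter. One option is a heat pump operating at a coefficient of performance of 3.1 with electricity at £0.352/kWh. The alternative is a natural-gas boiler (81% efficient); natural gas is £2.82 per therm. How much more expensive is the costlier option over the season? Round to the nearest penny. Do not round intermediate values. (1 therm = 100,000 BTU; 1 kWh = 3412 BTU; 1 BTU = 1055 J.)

£45.56

Heat load = 31300 MJ = 31,300,000,000 J / 1055 = 29,668,246 BTU
Gas: input = 29,668,246 / 0.81 = 36,627,465 BTU = 366.3 therm → 366.3 × £2.82 = £1,032.89
Heat pump: 29,668,246 BTU / 3412 = 8,695 kWh heat; / 3.1 = 2,805 kWh in → × £0.352 = £987.33
Difference = |£1,032.89 − £987.33| = £45.56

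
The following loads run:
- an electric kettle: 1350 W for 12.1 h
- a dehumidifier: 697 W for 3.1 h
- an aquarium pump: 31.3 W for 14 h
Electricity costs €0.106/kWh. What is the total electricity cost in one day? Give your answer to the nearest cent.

€2.01

electric kettle: 1350 W × 12.1 h = 16,335 Wh = 16.34 kWh
dehumidifier: 697 W × 3.1 h = 2,161 Wh = 2.161 kWh
aquarium pump: 31.3 W × 14 h = 438 Wh = 0.4382 kWh
Total energy = 16.34 + 2.161 + 0.4382 = 18.93 kWh
Cost = 18.93 kWh × €0.106 = €2.01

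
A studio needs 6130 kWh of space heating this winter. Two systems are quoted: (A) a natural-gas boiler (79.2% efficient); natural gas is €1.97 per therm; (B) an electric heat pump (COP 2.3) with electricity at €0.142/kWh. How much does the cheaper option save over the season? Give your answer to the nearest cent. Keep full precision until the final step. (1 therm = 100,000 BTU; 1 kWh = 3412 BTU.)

€141.79

Heat load = 6130 kWh × 3412 = 20,915,560 BTU
Gas: input = 20,915,560 / 0.792 = 26,408,535 BTU = 264.1 therm → 264.1 × €1.97 = €520.25
Heat pump: 20,915,560 BTU / 3412 = 6,130 kWh heat; / 2.3 = 2,665 kWh in → × €0.142 = €378.46
Difference = |€520.25 − €378.46| = €141.79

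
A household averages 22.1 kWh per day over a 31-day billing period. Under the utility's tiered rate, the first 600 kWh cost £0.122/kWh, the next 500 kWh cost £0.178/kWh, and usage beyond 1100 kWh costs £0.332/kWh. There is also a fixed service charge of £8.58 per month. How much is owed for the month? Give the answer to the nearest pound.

Usage = 22.1 kWh/day × 31 days = 685.1 kWh
First 600 kWh × £0.122 = £73.20
Next 85.1 kWh × £0.178 = £15.15
Remaining tier: 0 kWh (not reached)
Energy charge = £88.35; + service £8.58 = £96.93 ≈ £97

£97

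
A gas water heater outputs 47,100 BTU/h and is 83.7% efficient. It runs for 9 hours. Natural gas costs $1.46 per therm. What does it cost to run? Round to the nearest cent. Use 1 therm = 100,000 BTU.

Heat delivered = 47,100 BTU/h × 9 h = 423,900 BTU
Gas input = 423,900 / 0.837 = 506,452 BTU
= 506,452 / 100,000 = 5.065 therm
Cost = 5.065 × $1.46/therm = $7.39

$7.39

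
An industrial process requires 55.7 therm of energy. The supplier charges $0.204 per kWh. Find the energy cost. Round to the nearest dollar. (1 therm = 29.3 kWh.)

$333

55.7 therm × (29.3 kWh/therm) = 1,632 kWh
Cost = 1,632 kWh × $0.204/kWh = $332.93 ≈ $333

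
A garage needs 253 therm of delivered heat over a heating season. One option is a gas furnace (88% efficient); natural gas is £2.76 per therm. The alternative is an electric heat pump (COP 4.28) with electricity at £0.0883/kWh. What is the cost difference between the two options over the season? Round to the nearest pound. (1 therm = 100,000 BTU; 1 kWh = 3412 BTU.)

£641

Heat load = 253 therm × 100,000 = 25,300,000 BTU
Gas: input = 25,300,000 / 0.88 = 28,750,000 BTU = 287.5 therm → 287.5 × £2.76 = £793.50
Heat pump: 25,300,000 BTU / 3412 = 7,415 kWh heat; / 4.28 = 1,732 kWh in → × £0.0883 = £152.98
Difference = |£793.50 − £152.98| = £640.52 ≈ £641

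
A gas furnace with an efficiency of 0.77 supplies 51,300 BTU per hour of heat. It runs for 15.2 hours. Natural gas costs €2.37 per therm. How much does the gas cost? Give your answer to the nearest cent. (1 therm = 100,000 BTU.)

€24.00

Heat delivered = 51,300 BTU/h × 15.2 h = 779,760 BTU
Gas input = 779,760 / 0.77 = 1,012,675 BTU
= 1,012,675 / 100,000 = 10.13 therm
Cost = 10.13 × €2.37/therm = €24.00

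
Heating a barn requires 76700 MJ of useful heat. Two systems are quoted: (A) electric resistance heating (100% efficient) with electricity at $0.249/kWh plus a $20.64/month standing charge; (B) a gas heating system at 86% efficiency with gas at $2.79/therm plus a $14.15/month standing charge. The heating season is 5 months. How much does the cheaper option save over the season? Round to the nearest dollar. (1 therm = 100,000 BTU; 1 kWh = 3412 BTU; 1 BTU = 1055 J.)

Heat load = 76700 MJ = 76,700,000,000 J / 1055 = 72,701,422 BTU
Gas: input = 72,701,422 / 0.86 = 84,536,537 BTU = 845.4 therm → 845.4 × $2.79 = $2,358.57; + 5 × $14.15 standing = $2,429.32
Electric: 72,701,422 BTU / 3412 = 21,310 kWh → × $0.249 = $5,305.58; + 5 × $20.64 standing = $5,408.78
Difference = |$2,429.32 − $5,408.78| = $2,979.47 ≈ $2979

$2979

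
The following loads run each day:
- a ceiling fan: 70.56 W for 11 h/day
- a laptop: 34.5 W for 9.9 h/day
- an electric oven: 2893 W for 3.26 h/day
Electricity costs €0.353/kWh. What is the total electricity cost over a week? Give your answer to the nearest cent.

ceiling fan: 70.56 W × 11 h × 7 d = 5,433 Wh = 5.433 kWh
laptop: 34.5 W × 9.9 h × 7 d = 2,391 Wh = 2.391 kWh
electric oven: 2893 W × 3.26 h × 7 d = 66,018 Wh = 66.02 kWh
Total energy = 5.433 + 2.391 + 66.02 = 73.84 kWh
Cost = 73.84 kWh × €0.353 = €26.07

€26.07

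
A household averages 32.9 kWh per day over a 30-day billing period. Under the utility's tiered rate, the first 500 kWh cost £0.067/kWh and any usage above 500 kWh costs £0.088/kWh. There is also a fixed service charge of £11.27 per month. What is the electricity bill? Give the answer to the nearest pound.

Usage = 32.9 kWh/day × 30 days = 987 kWh
First 500 kWh × £0.067 = £33.50
Remaining 487 kWh × £0.088 = £42.86
Energy charge = £76.36; + service £11.27 = £87.63 ≈ £88

£88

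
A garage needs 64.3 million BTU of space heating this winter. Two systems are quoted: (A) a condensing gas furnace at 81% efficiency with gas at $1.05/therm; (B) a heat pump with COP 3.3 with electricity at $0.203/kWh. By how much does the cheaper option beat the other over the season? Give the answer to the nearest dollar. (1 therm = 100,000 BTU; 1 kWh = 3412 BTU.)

$326

Heat load = 64.3 × 10⁶ BTU = 64,300,000 BTU
Gas: input = 64,300,000 / 0.81 = 79,382,716 BTU = 793.8 therm → 793.8 × $1.05 = $833.52
Heat pump: 64,300,000 BTU / 3412 = 18,850 kWh heat; / 3.3 = 5,711 kWh in → × $0.203 = $1,159.27
Difference = |$833.52 − $1,159.27| = $325.75 ≈ $326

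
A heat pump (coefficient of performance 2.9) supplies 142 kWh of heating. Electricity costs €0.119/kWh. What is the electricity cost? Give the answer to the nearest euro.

Electrical input = 142 kWh / 2.9 = 48.97 kWh
Cost = 48.97 × €0.119/kWh = €5.83 ≈ €6

€6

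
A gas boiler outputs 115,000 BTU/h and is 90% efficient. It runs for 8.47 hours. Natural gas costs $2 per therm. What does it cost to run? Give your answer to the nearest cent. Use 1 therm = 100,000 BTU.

$21.65

Heat delivered = 115,000 BTU/h × 8.47 h = 974,050 BTU
Gas input = 974,050 / 0.90 = 1,082,278 BTU
= 1,082,278 / 100,000 = 10.82 therm
Cost = 10.82 × $2/therm = $21.65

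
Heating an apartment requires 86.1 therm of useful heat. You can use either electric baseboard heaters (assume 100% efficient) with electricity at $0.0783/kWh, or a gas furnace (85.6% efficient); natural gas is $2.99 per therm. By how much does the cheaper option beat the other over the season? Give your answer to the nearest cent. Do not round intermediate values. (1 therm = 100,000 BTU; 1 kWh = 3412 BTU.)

$103.16

Heat load = 86.1 therm × 100,000 = 8,610,000 BTU
Gas: input = 8,610,000 / 0.856 = 10,058,411 BTU = 100.6 therm → 100.6 × $2.99 = $300.75
Electric: 8,610,000 BTU / 3412 = 2,523 kWh → × $0.0783 = $197.59
Difference = |$300.75 − $197.59| = $103.16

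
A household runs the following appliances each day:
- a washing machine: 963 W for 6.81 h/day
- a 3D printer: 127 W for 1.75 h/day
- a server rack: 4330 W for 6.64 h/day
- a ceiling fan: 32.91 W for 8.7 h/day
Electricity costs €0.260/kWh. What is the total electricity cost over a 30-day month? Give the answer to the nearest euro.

€279

washing machine: 963 W × 6.81 h × 30 d = 196,741 Wh = 196.7 kWh
3D printer: 127 W × 1.75 h × 30 d = 6,668 Wh = 6.668 kWh
server rack: 4330 W × 6.64 h × 30 d = 862,536 Wh = 862.5 kWh
ceiling fan: 32.91 W × 8.7 h × 30 d = 8,590 Wh = 8.59 kWh
Total energy = 196.7 + 6.668 + 862.5 + 8.59 = 1,075 kWh
Cost = 1,075 kWh × €0.260 = €279.38 ≈ €279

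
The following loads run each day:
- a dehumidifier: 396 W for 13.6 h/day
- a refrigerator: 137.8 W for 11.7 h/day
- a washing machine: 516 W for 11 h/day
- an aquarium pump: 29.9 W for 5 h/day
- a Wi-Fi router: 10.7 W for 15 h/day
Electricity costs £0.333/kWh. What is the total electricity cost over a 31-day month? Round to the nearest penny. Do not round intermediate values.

dehumidifier: 396 W × 13.6 h × 31 d = 166,954 Wh = 167 kWh
refrigerator: 137.8 W × 11.7 h × 31 d = 49,980 Wh = 49.98 kWh
washing machine: 516 W × 11 h × 31 d = 175,956 Wh = 176 kWh
aquarium pump: 29.9 W × 5 h × 31 d = 4,634 Wh = 4.635 kWh
Wi-Fi router: 10.7 W × 15 h × 31 d = 4,976 Wh = 4.976 kWh
Total energy = 167 + 49.98 + 176 + 4.635 + 4.976 = 402.5 kWh
Cost = 402.5 kWh × £0.333 = £134.03

£134.03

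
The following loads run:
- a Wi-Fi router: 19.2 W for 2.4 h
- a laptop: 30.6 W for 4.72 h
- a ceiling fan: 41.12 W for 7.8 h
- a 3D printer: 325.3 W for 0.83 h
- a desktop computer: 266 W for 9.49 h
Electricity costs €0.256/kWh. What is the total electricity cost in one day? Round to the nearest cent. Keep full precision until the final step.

Wi-Fi router: 19.2 W × 2.4 h = 46 Wh = 0.04608 kWh
laptop: 30.6 W × 4.72 h = 144 Wh = 0.1444 kWh
ceiling fan: 41.12 W × 7.8 h = 321 Wh = 0.3207 kWh
3D printer: 325.3 W × 0.83 h = 270 Wh = 0.27 kWh
desktop computer: 266 W × 9.49 h = 2,524 Wh = 2.524 kWh
Total energy = 0.04608 + 0.1444 + 0.3207 + 0.27 + 2.524 = 3.306 kWh
Cost = 3.306 kWh × €0.256 = €0.85

€0.85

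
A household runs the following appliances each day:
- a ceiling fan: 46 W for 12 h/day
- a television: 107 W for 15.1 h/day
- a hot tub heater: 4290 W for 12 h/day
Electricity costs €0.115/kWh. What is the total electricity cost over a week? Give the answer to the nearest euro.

€43

ceiling fan: 46 W × 12 h × 7 d = 3,864 Wh = 3.864 kWh
television: 107 W × 15.1 h × 7 d = 11,310 Wh = 11.31 kWh
hot tub heater: 4290 W × 12 h × 7 d = 360,360 Wh = 360.4 kWh
Total energy = 3.864 + 11.31 + 360.4 = 375.5 kWh
Cost = 375.5 kWh × €0.115 = €43.19 ≈ €43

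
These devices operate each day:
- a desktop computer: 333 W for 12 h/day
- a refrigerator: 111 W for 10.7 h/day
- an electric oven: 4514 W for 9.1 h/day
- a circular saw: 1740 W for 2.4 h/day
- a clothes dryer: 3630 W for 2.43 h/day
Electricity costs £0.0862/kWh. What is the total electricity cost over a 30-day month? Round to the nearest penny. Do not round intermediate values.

desktop computer: 333 W × 12 h × 30 d = 119,880 Wh = 119.9 kWh
refrigerator: 111 W × 10.7 h × 30 d = 35,631 Wh = 35.63 kWh
electric oven: 4514 W × 9.1 h × 30 d = 1,232,322 Wh = 1,232 kWh
circular saw: 1740 W × 2.4 h × 30 d = 125,280 Wh = 125.3 kWh
clothes dryer: 3630 W × 2.43 h × 30 d = 264,627 Wh = 264.6 kWh
Total energy = 119.9 + 35.63 + 1,232 + 125.3 + 264.6 = 1,778 kWh
Cost = 1,778 kWh × £0.0862 = £153.24

£153.24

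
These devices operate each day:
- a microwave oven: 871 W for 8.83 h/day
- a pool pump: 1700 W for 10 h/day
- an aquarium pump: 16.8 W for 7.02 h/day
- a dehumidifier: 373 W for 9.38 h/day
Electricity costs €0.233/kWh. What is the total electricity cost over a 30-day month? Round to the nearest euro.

microwave oven: 871 W × 8.83 h × 30 d = 230,728 Wh = 230.7 kWh
pool pump: 1700 W × 10 h × 30 d = 510,000 Wh = 510 kWh
aquarium pump: 16.8 W × 7.02 h × 30 d = 3,538 Wh = 3.538 kWh
dehumidifier: 373 W × 9.38 h × 30 d = 104,962 Wh = 105 kWh
Total energy = 230.7 + 510 + 3.538 + 105 = 849.2 kWh
Cost = 849.2 kWh × €0.233 = €197.87 ≈ €198

€198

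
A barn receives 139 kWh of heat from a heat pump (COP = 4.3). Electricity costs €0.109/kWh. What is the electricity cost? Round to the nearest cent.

€3.52

Electrical input = 139 kWh / 4.3 = 32.33 kWh
Cost = 32.33 × €0.109/kWh = €3.52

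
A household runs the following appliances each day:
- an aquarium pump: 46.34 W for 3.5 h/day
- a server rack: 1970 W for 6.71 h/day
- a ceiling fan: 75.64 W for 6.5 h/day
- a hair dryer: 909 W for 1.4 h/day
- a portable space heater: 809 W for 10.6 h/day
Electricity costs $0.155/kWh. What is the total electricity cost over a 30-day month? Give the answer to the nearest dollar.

$110

aquarium pump: 46.34 W × 3.5 h × 30 d = 4,866 Wh = 4.866 kWh
server rack: 1970 W × 6.71 h × 30 d = 396,561 Wh = 396.6 kWh
ceiling fan: 75.64 W × 6.5 h × 30 d = 14,750 Wh = 14.75 kWh
hair dryer: 909 W × 1.4 h × 30 d = 38,178 Wh = 38.18 kWh
portable space heater: 809 W × 10.6 h × 30 d = 257,262 Wh = 257.3 kWh
Total energy = 4.866 + 396.6 + 14.75 + 38.18 + 257.3 = 711.6 kWh
Cost = 711.6 kWh × $0.155 = $110.30 ≈ $110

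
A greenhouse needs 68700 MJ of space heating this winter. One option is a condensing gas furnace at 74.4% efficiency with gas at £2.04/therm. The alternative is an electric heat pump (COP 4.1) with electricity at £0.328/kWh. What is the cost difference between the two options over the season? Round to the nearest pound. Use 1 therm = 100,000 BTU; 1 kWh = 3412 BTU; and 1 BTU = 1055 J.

Heat load = 68700 MJ = 68,700,000,000 J / 1055 = 65,118,483 BTU
Gas: input = 65,118,483 / 0.744 = 87,524,843 BTU = 875.2 therm → 875.2 × £2.04 = £1,785.51
Heat pump: 65,118,483 BTU / 3412 = 19,090 kWh heat; / 4.1 = 4,655 kWh in → × £0.328 = £1,526.81
Difference = |£1,785.51 − £1,526.81| = £258.70 ≈ £259

£259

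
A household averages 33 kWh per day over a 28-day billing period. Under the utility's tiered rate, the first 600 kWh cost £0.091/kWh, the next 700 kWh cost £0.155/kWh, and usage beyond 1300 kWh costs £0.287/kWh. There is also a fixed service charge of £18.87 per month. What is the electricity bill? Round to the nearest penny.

Usage = 33 kWh/day × 28 days = 924 kWh
First 600 kWh × £0.091 = £54.60
Next 324 kWh × £0.155 = £50.22
Remaining tier: 0 kWh (not reached)
Energy charge = £104.82; + service £18.87 = £123.69

£123.69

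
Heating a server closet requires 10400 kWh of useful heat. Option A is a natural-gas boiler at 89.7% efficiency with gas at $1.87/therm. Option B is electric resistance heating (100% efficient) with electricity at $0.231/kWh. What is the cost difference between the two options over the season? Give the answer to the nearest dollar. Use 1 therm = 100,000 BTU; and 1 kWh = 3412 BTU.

Heat load = 10400 kWh × 3412 = 35,484,800 BTU
Gas: input = 35,484,800 / 0.897 = 39,559,420 BTU = 395.6 therm → 395.6 × $1.87 = $739.76
Electric: 35,484,800 BTU / 3412 = 10,400 kWh → × $0.231 = $2,402.40
Difference = |$739.76 − $2,402.40| = $1,662.64 ≈ $1663

$1663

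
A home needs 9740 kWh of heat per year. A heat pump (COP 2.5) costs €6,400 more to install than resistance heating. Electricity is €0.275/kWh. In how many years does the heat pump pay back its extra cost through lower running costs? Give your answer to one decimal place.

4.0 years

Resistance: 9740 kWh × €0.275 = €2,678.50/yr
Heat pump: 9740 / 2.5 = 3896 kWh in → × €0.275 = €1,071.40/yr
Annual savings = €1,607.10
Payback = €6,400 / €1,607.10 = 3.98 years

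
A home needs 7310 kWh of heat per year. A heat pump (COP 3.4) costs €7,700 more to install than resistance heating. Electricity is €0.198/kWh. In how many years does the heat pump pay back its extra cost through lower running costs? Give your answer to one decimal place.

7.5 years

Resistance: 7310 kWh × €0.198 = €1,447.38/yr
Heat pump: 7310 / 3.4 = 2150 kWh in → × €0.198 = €425.70/yr
Annual savings = €1,021.68
Payback = €7,700 / €1,021.68 = 7.54 years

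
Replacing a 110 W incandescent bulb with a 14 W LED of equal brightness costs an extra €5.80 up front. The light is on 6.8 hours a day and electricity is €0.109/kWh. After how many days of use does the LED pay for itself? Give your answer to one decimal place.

Power saved = 110 − 14 = 96 W
Daily energy saved = 96 W × 6.8 h = 652.8 Wh = 0.6528 kWh
Daily savings = 0.6528 × €0.109 = €0.0712
Payback = €5.80 / €0.0712 per day = 81.51 days

81.5 days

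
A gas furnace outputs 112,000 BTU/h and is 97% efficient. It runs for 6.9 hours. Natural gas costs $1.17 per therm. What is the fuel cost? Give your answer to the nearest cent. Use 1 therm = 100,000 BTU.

Heat delivered = 112,000 BTU/h × 6.9 h = 772,800 BTU
Gas input = 772,800 / 0.97 = 796,701 BTU
= 796,701 / 100,000 = 7.967 therm
Cost = 7.967 × $1.17/therm = $9.32

$9.32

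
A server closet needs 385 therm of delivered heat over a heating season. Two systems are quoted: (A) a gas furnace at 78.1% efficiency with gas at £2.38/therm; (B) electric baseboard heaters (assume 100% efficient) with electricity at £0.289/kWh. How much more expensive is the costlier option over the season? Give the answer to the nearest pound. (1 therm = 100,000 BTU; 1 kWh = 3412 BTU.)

Heat load = 385 therm × 100,000 = 38,500,000 BTU
Gas: input = 38,500,000 / 0.781 = 49,295,775 BTU = 493 therm → 493 × £2.38 = £1,173.24
Electric: 38,500,000 BTU / 3412 = 11,280 kWh → × £0.289 = £3,260.99
Difference = |£1,173.24 − £3,260.99| = £2,087.75 ≈ £2088

£2088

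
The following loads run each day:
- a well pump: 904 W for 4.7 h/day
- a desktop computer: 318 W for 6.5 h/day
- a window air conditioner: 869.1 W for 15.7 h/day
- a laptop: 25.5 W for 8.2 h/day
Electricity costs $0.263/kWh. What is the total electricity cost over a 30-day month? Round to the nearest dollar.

$159

well pump: 904 W × 4.7 h × 30 d = 127,464 Wh = 127.5 kWh
desktop computer: 318 W × 6.5 h × 30 d = 62,010 Wh = 62.01 kWh
window air conditioner: 869.1 W × 15.7 h × 30 d = 409,346 Wh = 409.3 kWh
laptop: 25.5 W × 8.2 h × 30 d = 6,273 Wh = 6.273 kWh
Total energy = 127.5 + 62.01 + 409.3 + 6.273 = 605.1 kWh
Cost = 605.1 kWh × $0.263 = $159.14 ≈ $159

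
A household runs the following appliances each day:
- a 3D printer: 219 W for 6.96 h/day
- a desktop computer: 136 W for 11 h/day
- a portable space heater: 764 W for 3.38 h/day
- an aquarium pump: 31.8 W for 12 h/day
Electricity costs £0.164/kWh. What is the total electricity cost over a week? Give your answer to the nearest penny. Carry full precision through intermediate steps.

3D printer: 219 W × 6.96 h × 7 d = 10,670 Wh = 10.67 kWh
desktop computer: 136 W × 11 h × 7 d = 10,472 Wh = 10.47 kWh
portable space heater: 764 W × 3.38 h × 7 d = 18,076 Wh = 18.08 kWh
aquarium pump: 31.8 W × 12 h × 7 d = 2,671 Wh = 2.671 kWh
Total energy = 10.67 + 10.47 + 18.08 + 2.671 = 41.89 kWh
Cost = 41.89 kWh × £0.164 = £6.87

£6.87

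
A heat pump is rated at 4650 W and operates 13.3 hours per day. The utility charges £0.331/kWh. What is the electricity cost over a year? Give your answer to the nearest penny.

Energy = 4650 W × 13.3 h/day × 365 days = 22,573,425 Wh = 22,570 kWh
Cost = 22,570 kWh × £0.331/kWh = £7,471.80

£7471.80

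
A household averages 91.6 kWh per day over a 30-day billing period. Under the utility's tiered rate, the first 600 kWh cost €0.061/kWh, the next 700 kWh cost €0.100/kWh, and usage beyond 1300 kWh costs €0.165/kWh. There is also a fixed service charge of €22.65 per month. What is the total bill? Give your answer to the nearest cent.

€368.17

Usage = 91.6 kWh/day × 30 days = 2748 kWh
First 600 kWh × €0.061 = €36.60
Next 700 kWh × €0.100 = €70.00
Remaining 1448 kWh × €0.165 = €238.92
Energy charge = €345.52; + service €22.65 = €368.17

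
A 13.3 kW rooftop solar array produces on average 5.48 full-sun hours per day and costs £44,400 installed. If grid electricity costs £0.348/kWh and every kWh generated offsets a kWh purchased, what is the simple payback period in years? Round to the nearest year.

Daily generation = 13.3 kW × 5.48 h = 72.88 kWh
Annual generation = 72.88 × 365 = 26603 kWh
Annual savings = 26603 × £0.348 = £9,257.73
Payback = £44,400 / £9,257.73 = 4.8 years

5 years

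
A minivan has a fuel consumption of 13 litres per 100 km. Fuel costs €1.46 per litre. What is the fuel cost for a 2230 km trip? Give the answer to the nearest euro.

Fuel = 13 L/100 km × 2230 km / 100 = 289.9 L
Cost = 289.9 L × €1.46/L = €423.25 ≈ €423

€423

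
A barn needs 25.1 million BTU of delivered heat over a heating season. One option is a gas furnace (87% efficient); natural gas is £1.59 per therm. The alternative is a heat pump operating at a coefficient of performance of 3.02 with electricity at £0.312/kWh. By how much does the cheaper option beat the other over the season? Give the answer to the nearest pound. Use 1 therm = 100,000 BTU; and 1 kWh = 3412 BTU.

£301

Heat load = 25.1 × 10⁶ BTU = 25,100,000 BTU
Gas: input = 25,100,000 / 0.87 = 28,850,575 BTU = 288.5 therm → 288.5 × £1.59 = £458.72
Heat pump: 25,100,000 BTU / 3412 = 7,356 kWh heat; / 3.02 = 2,436 kWh in → × £0.312 = £760.00
Difference = |£458.72 − £760.00| = £301.27 ≈ £301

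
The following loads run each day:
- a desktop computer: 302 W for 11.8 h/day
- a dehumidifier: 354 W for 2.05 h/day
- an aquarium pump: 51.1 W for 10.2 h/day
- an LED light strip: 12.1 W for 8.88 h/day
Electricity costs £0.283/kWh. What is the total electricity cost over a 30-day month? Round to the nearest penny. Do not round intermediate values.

desktop computer: 302 W × 11.8 h × 30 d = 106,908 Wh = 106.9 kWh
dehumidifier: 354 W × 2.05 h × 30 d = 21,771 Wh = 21.77 kWh
aquarium pump: 51.1 W × 10.2 h × 30 d = 15,637 Wh = 15.64 kWh
LED light strip: 12.1 W × 8.88 h × 30 d = 3,223 Wh = 3.223 kWh
Total energy = 106.9 + 21.77 + 15.64 + 3.223 = 147.5 kWh
Cost = 147.5 kWh × £0.283 = £41.75

£41.75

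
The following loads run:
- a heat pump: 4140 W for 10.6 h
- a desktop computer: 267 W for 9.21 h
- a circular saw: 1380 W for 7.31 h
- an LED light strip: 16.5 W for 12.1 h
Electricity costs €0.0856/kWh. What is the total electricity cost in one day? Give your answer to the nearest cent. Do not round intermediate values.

heat pump: 4140 W × 10.6 h = 43,884 Wh = 43.88 kWh
desktop computer: 267 W × 9.21 h = 2,459 Wh = 2.459 kWh
circular saw: 1380 W × 7.31 h = 10,088 Wh = 10.09 kWh
LED light strip: 16.5 W × 12.1 h = 200 Wh = 0.1996 kWh
Total energy = 43.88 + 2.459 + 10.09 + 0.1996 = 56.63 kWh
Cost = 56.63 kWh × €0.0856 = €4.85

€4.85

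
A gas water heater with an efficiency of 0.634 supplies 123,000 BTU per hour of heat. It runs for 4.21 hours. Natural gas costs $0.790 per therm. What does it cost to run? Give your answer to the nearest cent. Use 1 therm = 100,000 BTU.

Heat delivered = 123,000 BTU/h × 4.21 h = 517,830 BTU
Gas input = 517,830 / 0.634 = 816,767 BTU
= 816,767 / 100,000 = 8.168 therm
Cost = 8.168 × $0.790/therm = $6.45

$6.45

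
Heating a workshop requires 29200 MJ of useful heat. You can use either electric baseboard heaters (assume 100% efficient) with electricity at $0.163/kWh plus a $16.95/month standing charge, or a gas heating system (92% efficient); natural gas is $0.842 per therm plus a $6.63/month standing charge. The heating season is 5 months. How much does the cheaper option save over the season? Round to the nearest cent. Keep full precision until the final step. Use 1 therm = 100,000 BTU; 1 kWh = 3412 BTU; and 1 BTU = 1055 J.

$1120.52

Heat load = 29200 MJ = 29,200,000,000 J / 1055 = 27,677,725 BTU
Gas: input = 27,677,725 / 0.92 = 30,084,484 BTU = 300.8 therm → 300.8 × $0.842 = $253.31; + 5 × $6.63 standing = $286.46
Electric: 27,677,725 BTU / 3412 = 8,112 kWh → × $0.163 = $1,322.24; + 5 × $16.95 standing = $1,406.99
Difference = |$286.46 − $1,406.99| = $1,120.52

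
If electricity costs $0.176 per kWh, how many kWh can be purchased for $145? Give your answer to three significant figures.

$145 / $0.176 per kWh = 823.9 kWh

824 kWh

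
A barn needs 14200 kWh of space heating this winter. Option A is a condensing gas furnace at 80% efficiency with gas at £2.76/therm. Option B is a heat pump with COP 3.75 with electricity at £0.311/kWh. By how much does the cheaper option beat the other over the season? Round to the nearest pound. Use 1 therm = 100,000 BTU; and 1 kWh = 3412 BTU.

£494

Heat load = 14200 kWh × 3412 = 48,450,400 BTU
Gas: input = 48,450,400 / 0.80 = 60,563,000 BTU = 605.6 therm → 605.6 × £2.76 = £1,671.54
Heat pump: 48,450,400 BTU / 3412 = 14,200 kWh heat; / 3.75 = 3,787 kWh in → × £0.311 = £1,177.65
Difference = |£1,671.54 − £1,177.65| = £493.89 ≈ £494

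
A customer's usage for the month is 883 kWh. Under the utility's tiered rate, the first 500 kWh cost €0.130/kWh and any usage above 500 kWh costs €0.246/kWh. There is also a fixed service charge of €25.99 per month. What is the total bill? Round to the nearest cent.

First 500 kWh × €0.130 = €65.00
Remaining 383 kWh × €0.246 = €94.22
Energy charge = €159.22; + service €25.99 = €185.21

€185.21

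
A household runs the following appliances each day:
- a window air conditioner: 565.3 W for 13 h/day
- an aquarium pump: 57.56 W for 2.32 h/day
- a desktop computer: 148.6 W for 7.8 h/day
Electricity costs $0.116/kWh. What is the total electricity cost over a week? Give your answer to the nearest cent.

$7.02

window air conditioner: 565.3 W × 13 h × 7 d = 51,442 Wh = 51.44 kWh
aquarium pump: 57.56 W × 2.32 h × 7 d = 935 Wh = 0.9348 kWh
desktop computer: 148.6 W × 7.8 h × 7 d = 8,114 Wh = 8.114 kWh
Total energy = 51.44 + 0.9348 + 8.114 = 60.49 kWh
Cost = 60.49 kWh × $0.116 = $7.02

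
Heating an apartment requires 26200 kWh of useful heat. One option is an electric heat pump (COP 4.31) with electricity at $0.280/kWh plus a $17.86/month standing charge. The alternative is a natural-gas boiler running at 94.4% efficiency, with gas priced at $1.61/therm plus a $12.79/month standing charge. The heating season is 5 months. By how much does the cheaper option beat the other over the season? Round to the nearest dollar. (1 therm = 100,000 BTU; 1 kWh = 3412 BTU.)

Heat load = 26200 kWh × 3412 = 89,394,400 BTU
Gas: input = 89,394,400 / 0.944 = 94,697,458 BTU = 947 therm → 947 × $1.61 = $1,524.63; + 5 × $12.79 standing = $1,588.58
Heat pump: 89,394,400 BTU / 3412 = 26,200 kWh heat; / 4.31 = 6,079 kWh in → × $0.280 = $1,702.09; + 5 × $17.86 standing = $1,791.39
Difference = |$1,588.58 − $1,791.39| = $202.81 ≈ $203

$203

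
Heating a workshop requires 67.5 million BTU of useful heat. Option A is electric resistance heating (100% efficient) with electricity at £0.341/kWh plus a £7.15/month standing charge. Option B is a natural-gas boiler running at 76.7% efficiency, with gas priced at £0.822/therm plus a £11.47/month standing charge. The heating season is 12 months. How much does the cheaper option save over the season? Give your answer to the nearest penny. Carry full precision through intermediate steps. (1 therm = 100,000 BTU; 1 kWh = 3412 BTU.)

£5970.80

Heat load = 67.5 × 10⁶ BTU = 67,500,000 BTU
Gas: input = 67,500,000 / 0.767 = 88,005,215 BTU = 880.1 therm → 880.1 × £0.822 = £723.40; + 12 × £11.47 standing = £861.04
Electric: 67,500,000 BTU / 3412 = 19,780 kWh → × £0.341 = £6,746.04; + 12 × £7.15 standing = £6,831.84
Difference = |£861.04 − £6,831.84| = £5,970.80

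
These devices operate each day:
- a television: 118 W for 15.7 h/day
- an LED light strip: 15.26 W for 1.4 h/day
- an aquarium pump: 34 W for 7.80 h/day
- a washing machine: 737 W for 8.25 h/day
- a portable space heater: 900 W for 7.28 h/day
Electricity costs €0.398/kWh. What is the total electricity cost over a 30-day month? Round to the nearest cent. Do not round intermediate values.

€176.37

television: 118 W × 15.7 h × 30 d = 55,578 Wh = 55.58 kWh
LED light strip: 15.26 W × 1.4 h × 30 d = 641 Wh = 0.6409 kWh
aquarium pump: 34 W × 7.80 h × 30 d = 7,956 Wh = 7.956 kWh
washing machine: 737 W × 8.25 h × 30 d = 182,408 Wh = 182.4 kWh
portable space heater: 900 W × 7.28 h × 30 d = 196,560 Wh = 196.6 kWh
Total energy = 55.58 + 0.6409 + 7.956 + 182.4 + 196.6 = 443.1 kWh
Cost = 443.1 kWh × €0.398 = €176.37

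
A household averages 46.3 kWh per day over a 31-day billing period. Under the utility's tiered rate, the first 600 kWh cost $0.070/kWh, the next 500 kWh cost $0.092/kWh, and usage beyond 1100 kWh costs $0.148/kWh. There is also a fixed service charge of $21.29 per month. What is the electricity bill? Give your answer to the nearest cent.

Usage = 46.3 kWh/day × 31 days = 1435.3 kWh
First 600 kWh × $0.070 = $42.00
Next 500 kWh × $0.092 = $46.00
Remaining 335.3 kWh × $0.148 = $49.62
Energy charge = $137.62; + service $21.29 = $158.91

$158.91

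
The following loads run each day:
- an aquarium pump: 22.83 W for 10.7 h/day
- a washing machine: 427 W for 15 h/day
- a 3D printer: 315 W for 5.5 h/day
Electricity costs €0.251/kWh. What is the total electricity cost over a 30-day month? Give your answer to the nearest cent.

aquarium pump: 22.83 W × 10.7 h × 30 d = 7,328 Wh = 7.328 kWh
washing machine: 427 W × 15 h × 30 d = 192,150 Wh = 192.2 kWh
3D printer: 315 W × 5.5 h × 30 d = 51,975 Wh = 51.98 kWh
Total energy = 7.328 + 192.2 + 51.98 = 251.5 kWh
Cost = 251.5 kWh × €0.251 = €63.11

€63.11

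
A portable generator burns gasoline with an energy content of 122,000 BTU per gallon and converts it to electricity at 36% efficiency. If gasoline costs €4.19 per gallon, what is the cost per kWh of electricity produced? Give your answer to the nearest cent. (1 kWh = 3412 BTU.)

€0.33

Electrical output per gallon = 122,000 BTU × 0.36 / 3412 BTU/kWh = 12.87 kWh
Cost per kWh = €4.19 / 12.87 kWh = €0.326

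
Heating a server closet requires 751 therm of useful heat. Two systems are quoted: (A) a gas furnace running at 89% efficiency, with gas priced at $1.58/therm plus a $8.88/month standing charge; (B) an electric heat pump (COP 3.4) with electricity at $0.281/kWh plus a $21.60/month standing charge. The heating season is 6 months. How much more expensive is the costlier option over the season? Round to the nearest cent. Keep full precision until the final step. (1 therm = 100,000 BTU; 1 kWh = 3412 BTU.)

Heat load = 751 therm × 100,000 = 75,100,000 BTU
Gas: input = 75,100,000 / 0.89 = 84,382,022 BTU = 843.8 therm → 843.8 × $1.58 = $1,333.24; + 6 × $8.88 standing = $1,386.52
Heat pump: 75,100,000 BTU / 3412 = 22,010 kWh heat; / 3.4 = 6,474 kWh in → × $0.281 = $1,819.11; + 6 × $21.60 standing = $1,948.71
Difference = |$1,386.52 − $1,948.71| = $562.19

$562.19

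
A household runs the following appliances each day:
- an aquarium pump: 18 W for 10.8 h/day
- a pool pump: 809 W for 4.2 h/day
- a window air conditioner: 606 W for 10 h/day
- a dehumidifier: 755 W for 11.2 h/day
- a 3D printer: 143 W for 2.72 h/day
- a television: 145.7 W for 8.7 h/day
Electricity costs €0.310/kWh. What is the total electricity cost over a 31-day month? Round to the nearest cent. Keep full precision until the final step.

aquarium pump: 18 W × 10.8 h × 31 d = 6,026 Wh = 6.026 kWh
pool pump: 809 W × 4.2 h × 31 d = 105,332 Wh = 105.3 kWh
window air conditioner: 606 W × 10 h × 31 d = 187,860 Wh = 187.9 kWh
dehumidifier: 755 W × 11.2 h × 31 d = 262,136 Wh = 262.1 kWh
3D printer: 143 W × 2.72 h × 31 d = 12,058 Wh = 12.06 kWh
television: 145.7 W × 8.7 h × 31 d = 39,295 Wh = 39.3 kWh
Total energy = 6.026 + 105.3 + 187.9 + 262.1 + 12.06 + 39.3 = 612.7 kWh
Cost = 612.7 kWh × €0.310 = €189.94

€189.94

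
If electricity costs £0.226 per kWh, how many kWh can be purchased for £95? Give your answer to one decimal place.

420.4 kWh

£95 / £0.226 per kWh = 420.4 kWh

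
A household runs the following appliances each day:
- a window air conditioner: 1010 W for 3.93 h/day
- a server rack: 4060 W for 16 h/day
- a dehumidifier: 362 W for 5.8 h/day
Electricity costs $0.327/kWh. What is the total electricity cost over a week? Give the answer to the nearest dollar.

window air conditioner: 1010 W × 3.93 h × 7 d = 27,785 Wh = 27.79 kWh
server rack: 4060 W × 16 h × 7 d = 454,720 Wh = 454.7 kWh
dehumidifier: 362 W × 5.8 h × 7 d = 14,697 Wh = 14.7 kWh
Total energy = 27.79 + 454.7 + 14.7 = 497.2 kWh
Cost = 497.2 kWh × $0.327 = $162.59 ≈ $163

$163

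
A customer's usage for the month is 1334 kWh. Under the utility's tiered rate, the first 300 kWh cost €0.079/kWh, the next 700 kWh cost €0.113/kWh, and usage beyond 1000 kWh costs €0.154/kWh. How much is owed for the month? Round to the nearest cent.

€154.24

First 300 kWh × €0.079 = €23.70
Next 700 kWh × €0.113 = €79.10
Remaining 334 kWh × €0.154 = €51.44
Total = €154.24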